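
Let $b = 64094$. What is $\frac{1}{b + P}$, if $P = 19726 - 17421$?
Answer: $\frac{1}{66399} \approx 1.506 \cdot 10^{-5}$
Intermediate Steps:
$P = 2305$ ($P = 19726 - 17421 = 2305$)
$\frac{1}{b + P} = \frac{1}{64094 + 2305} = \frac{1}{66399}$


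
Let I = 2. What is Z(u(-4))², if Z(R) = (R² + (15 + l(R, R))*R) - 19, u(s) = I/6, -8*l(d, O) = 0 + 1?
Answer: 1006009/5184 ≈ 194.06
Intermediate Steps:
l(d, O) = -⅛ (l(d, O) = -(0 + 1)/8 = -⅛*1 = -⅛)
u(s) = ⅓ (u(s) = 2/6 = 2*(⅙) = ⅓)
Z(R) = -19 + R² + 119*R/8 (Z(R) = (R² + (15 - ⅛)*R) - 19 = (R² + 119*R/8) - 19 = -19 + R² + 119*R/8)
Z(u(-4))² = (-19 + (⅓)² + (119/8)*(⅓))² = (-19 + ⅑ + 119/24)² = (-1003/72)² = 1006009/5184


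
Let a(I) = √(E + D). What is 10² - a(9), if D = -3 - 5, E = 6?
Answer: 100 - I*√2 ≈ 100.0 - 1.4142*I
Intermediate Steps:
D = -8
a(I) = I*√2 (a(I) = √(6 - 8) = √(-2) = I*√2)
10² - a(9) = 10² - I*√2 = 100 - I*√2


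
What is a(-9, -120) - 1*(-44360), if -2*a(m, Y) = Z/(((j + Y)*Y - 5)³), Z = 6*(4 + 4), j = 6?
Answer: 113441913254374976/2557301921875 ≈ 44360.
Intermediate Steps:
Z = 48 (Z = 6*8 = 48)
a(m, Y) = -24/(-5 + Y*(6 + Y))³ (a(m, Y) = -24/(((6 + Y)*Y - 5)³) = -24/((Y*(6 + Y) - 5)³) = -24/((-5 + Y*(6 + Y))³) = -24/(-5 + Y*(6 + Y))³)
a(-9, -120) - 1*(-44360) = -24/(-5 + (-120)² + 6*(-120))³ - 1*(-44360) = -24/(-5 + 14400 - 720)³ + 44360 = -24/13675³ + 44360 = -24*1/2557301921875 + 44360 = -24/2557301921875 + 44360 = 113441913254374976/2557301921875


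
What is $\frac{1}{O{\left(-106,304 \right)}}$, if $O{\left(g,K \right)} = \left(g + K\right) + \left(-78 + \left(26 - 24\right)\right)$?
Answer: $\frac{1}{122} \approx 0.0081967$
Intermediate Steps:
$O{\left(g,K \right)} = -76 + K + g$ ($O{\left(g,K \right)} = \left(K + g\right) + \left(-78 + \left(26 - 24\right)\right) = \left(K + g\right) + \left(-78 + 2\right) = \left(K + g\right) - 76 = -76 + K + g$)
$\frac{1}{O{\left(-106,304 \right)}} = \frac{1}{-76 + 304 - 106} = \frac{1}{122}$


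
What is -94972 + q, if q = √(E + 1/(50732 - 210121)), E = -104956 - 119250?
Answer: -94972 + I*√5695920543847515/159389 ≈ -94972.0 + 473.5*I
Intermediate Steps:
E = -224206
q = I*√5695920543847515/159389 (q = √(-224206 + 1/(50732 - 210121)) = √(-224206 + 1/(-159389)) = √(-224206 - 1/159389) = √(-35735970135/159389) = I*√5695920543847515/159389 ≈ 473.5*I)
-94972 + q = -94972 + I*√5695920543847515/159389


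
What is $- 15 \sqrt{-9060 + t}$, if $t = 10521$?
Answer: $- 15 \sqrt{1461} \approx -573.35$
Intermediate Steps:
$- 15 \sqrt{-9060 + t} = - 15 \sqrt{-9060 + 10521} = - 15 \sqrt{1461}$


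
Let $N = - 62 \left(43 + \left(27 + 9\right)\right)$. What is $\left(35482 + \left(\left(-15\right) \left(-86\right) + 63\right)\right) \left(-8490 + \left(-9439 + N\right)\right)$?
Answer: $-840832545$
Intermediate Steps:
$N = -4898$ ($N = - 62 \left(43 + 36\right) = \left(-62\right) 79 = -4898$)
$\left(35482 + \left(\left(-15\right) \left(-86\right) + 63\right)\right) \left(-8490 + \left(-9439 + N\right)\right) = \left(35482 + \left(\left(-15\right) \left(-86\right) + 63\right)\right) \left(-8490 - 14337\right) = \left(35482 + \left(1290 + 63\right)\right) \left(-8490 - 14337\right) = \left(35482 + 1353\right) \left(-22827\right) = 36835 \left(-22827\right) = -840832545$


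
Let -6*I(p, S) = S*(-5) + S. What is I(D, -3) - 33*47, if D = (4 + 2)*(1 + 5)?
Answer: -1553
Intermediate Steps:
D = 36 (D = 6*6 = 36)
I(p, S) = 2*S/3 (I(p, S) = -(S*(-5) + S)/6 = -(-5*S + S)/6 = -(-2)*S/3 = 2*S/3)
I(D, -3) - 33*47 = (⅔)*(-3) - 33*47 = -2 - 1551 = -1553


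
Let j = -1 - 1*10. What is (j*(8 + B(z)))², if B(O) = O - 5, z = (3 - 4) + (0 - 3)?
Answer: 121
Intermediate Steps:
z = -4 (z = -1 - 3 = -4)
B(O) = -5 + O
j = -11 (j = -1 - 10 = -11)
(j*(8 + B(z)))² = (-11*(8 + (-5 - 4)))² = (-11*(8 - 9))² = (-11*(-1))² = 11² = 121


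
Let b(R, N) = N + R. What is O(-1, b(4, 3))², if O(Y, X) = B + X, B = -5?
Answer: 4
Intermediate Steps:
O(Y, X) = -5 + X
O(-1, b(4, 3))² = (-5 + (3 + 4))² = (-5 + 7)² = 2² = 4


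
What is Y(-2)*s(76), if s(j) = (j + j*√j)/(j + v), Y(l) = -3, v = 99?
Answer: -228/175 - 456*√19/175 ≈ -12.661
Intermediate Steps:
s(j) = (j + j^(3/2))/(99 + j) (s(j) = (j + j*√j)/(j + 99) = (j + j^(3/2))/(99 + j))
Y(-2)*s(76) = -3*(76 + 76^(3/2))/(99 + 76) = -3*(76 + 152*√19)/175 = -3*(76/175 + 152*√19/175) = -228/175 - 456*√19/175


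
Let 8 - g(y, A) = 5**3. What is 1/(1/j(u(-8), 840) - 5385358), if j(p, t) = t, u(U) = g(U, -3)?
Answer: -840/4523700719 ≈ -1.8569e-7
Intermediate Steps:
g(y, A) = -117 (g(y, A) = 8 - 1*5**3 = 8 - 1*125 = 8 - 125 = -117)
u(U) = -117
1/(1/j(u(-8), 840) - 5385358) = 1/(1/840 - 5385358) = 1/(-4523700719/840) = -840/4523700719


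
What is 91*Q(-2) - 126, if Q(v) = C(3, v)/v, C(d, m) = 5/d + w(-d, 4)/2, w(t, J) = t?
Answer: -1603/12 ≈ -133.58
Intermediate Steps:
C(d, m) = 5/d - d/2
Q(v) = 1/(6*v) (Q(v) = (5/3 - ½*3)/v = (5*(⅓) - 3/2)/v = (5/3 - 3/2)/v = 1/(6*v))
91*Q(-2) - 126 = 91*((⅙)/(-2)) - 126 = 91*((⅙)*(-½)) - 126 = 91*(-1/12) - 126 = -91/12 - 126 = -1603/12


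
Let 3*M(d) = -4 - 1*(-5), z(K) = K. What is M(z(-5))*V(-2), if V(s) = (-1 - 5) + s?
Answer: -8/3 ≈ -2.6667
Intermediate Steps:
M(d) = ⅓ (M(d) = (-4 - 1*(-5))/3 = (-4 + 5)/3 = (⅓)*1 = ⅓)
V(s) = -6 + s
M(z(-5))*V(-2) = (-6 - 2)/3 = (⅓)*(-8) = -8/3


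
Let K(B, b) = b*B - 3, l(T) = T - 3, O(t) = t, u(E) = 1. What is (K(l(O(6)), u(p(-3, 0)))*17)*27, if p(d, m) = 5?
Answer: 0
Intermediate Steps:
l(T) = -3 + T
K(B, b) = -3 + B*b (K(B, b) = B*b - 3 = -3 + B*b)
(K(l(O(6)), u(p(-3, 0)))*17)*27 = ((-3 + (-3 + 6)*1)*17)*27 = ((-3 + 3*1)*17)*27 = ((-3 + 3)*17)*27 = (0*17)*27 = 0*27 = 0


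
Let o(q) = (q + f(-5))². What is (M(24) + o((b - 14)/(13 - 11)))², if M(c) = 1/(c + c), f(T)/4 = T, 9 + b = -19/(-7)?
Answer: 4567012621249/5531904 ≈ 8.2558e+5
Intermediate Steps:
b = -44/7 (b = -9 - 19/(-7) = -9 - 19*(-⅐) = -9 + 19/7 = -44/7 ≈ -6.2857)
f(T) = 4*T
M(c) = 1/(2*c)
o(q) = (-20 + q)² (o(q) = (q + 4*(-5))² = (q - 20)² = (-20 + q)²)
(M(24) + o((b - 14)/(13 - 11)))² = ((½)/24 + (-20 + (-44/7 - 14)/(13 - 11))²)² = ((½)*(1/24) + (-20 - 142/7/2)²)² = (1/48 + (-20 - 142/7*½)²)² = (1/48 + (-20 - 71/7)²)² = (1/48 + (-211/7)²)² = (1/48 + 44521/49)² = (2137057/2352)² = 4567012621249/5531904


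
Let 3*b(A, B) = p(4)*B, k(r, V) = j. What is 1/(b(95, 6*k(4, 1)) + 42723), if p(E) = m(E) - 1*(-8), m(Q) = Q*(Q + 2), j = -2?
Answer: 1/42595 ≈ 2.3477e-5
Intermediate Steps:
m(Q) = Q*(2 + Q)
k(r, V) = -2
p(E) = 8 + E*(2 + E) (p(E) = E*(2 + E) - 1*(-8) = E*(2 + E) + 8 = 8 + E*(2 + E))
b(A, B) = 32*B/3 (b(A, B) = ((8 + 4*(2 + 4))*B)/3 = ((8 + 4*6)*B)/3 = ((8 + 24)*B)/3 = (32*B)/3 = 32*B/3)
1/(b(95, 6*k(4, 1)) + 42723) = 1/(32*(6*(-2))/3 + 42723) = 1/((32/3)*(-12) + 42723) = 1/(-128 + 42723) = 1/42595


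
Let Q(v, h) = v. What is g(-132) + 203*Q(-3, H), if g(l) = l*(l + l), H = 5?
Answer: 34239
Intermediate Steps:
g(l) = 2*l² (g(l) = l*(2*l) = 2*l²)
g(-132) + 203*Q(-3, H) = 2*(-132)² + 203*(-3) = 2*17424 - 609 = 34848 - 609 = 34239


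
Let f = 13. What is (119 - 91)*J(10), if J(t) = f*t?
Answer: 3640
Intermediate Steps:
J(t) = 13*t
(119 - 91)*J(10) = (119 - 91)*(13*10) = 28*130 = 3640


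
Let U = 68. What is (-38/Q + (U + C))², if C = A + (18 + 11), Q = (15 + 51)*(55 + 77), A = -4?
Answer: 164097097921/18974736 ≈ 8648.2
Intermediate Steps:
Q = 8712 (Q = 66*132 = 8712)
C = 25 (C = -4 + (18 + 11) = -4 + 29 = 25)
(-38/Q + (U + C))² = (-38/8712 + (68 + 25))² = (-38*1/8712 + 93)² = (-19/4356 + 93)² = (405089/4356)² = 164097097921/18974736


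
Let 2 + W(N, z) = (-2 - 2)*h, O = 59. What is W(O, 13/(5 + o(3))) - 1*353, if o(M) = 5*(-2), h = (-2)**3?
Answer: -323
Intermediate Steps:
h = -8
o(M) = -10
W(N, z) = 30 (W(N, z) = -2 + (-2 - 2)*(-8) = -2 - 4*(-8) = -2 + 32 = 30)
W(O, 13/(5 + o(3))) - 1*353 = 30 - 1*353 = 30 - 353 = -323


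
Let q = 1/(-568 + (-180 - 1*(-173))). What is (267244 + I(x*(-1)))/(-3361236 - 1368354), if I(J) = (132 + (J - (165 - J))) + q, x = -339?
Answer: -77018087/1359757125 ≈ -0.056641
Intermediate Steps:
q = -1/575 (q = 1/(-568 + (-180 + 173)) = 1/(-568 - 7) = 1/(-575) = -1/575 ≈ -0.0017391)
I(J) = -18976/575 + 2*J (I(J) = (132 + (J - (165 - J))) - 1/575 = (132 + (J + (-165 + J))) - 1/575 = (132 + (-165 + 2*J)) - 1/575 = (-33 + 2*J) - 1/575 = -18976/575 + 2*J)
(267244 + I(x*(-1)))/(-3361236 - 1368354) = (267244 + (-18976/575 + 2*(-339*(-1))))/(-3361236 - 1368354) = (267244 + (-18976/575 + 2*339))/(-4729590) = (267244 + (-18976/575 + 678))*(-1/4729590) = (267244 + 370874/575)*(-1/4729590) = (154036174/575)*(-1/4729590) = -77018087/1359757125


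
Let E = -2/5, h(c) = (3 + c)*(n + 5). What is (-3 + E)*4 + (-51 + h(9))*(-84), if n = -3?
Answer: 11272/5 ≈ 2254.4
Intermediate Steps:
h(c) = 6 + 2*c (h(c) = (3 + c)*(-3 + 5) = (3 + c)*2 = 6 + 2*c)
E = -⅖ (E = -2*⅕ = -⅖ ≈ -0.40000)
(-3 + E)*4 + (-51 + h(9))*(-84) = (-3 - ⅖)*4 + (-51 + (6 + 2*9))*(-84) = -17/5*4 + (-51 + (6 + 18))*(-84) = -68/5 + (-51 + 24)*(-84) = -68/5 - 27*(-84) = -68/5 + 2268 = 11272/5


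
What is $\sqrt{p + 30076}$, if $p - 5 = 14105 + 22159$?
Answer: $\sqrt{66345} \approx 257.58$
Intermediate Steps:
$p = 36269$ ($p = 5 + \left(14105 + 22159\right) = 5 + 36264 = 36269$)
$\sqrt{p + 30076} = \sqrt{36269 + 30076} = \sqrt{66345}$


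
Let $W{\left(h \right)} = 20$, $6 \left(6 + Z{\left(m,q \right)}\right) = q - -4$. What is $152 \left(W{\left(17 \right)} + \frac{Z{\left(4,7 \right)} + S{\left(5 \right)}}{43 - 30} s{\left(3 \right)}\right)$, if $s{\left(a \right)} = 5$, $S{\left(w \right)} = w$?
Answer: $\frac{120460}{39} \approx 3088.7$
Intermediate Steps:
$Z{\left(m,q \right)} = - \frac{16}{3} + \frac{q}{6}$ ($Z{\left(m,q \right)} = -6 + \frac{q - -4}{6} = -6 + \frac{q + 4}{6} = -6 + \frac{4 + q}{6} = -6 + \left(\frac{2}{3} + \frac{q}{6}\right) = - \frac{16}{3} + \frac{q}{6}$)
$152 \left(W{\left(17 \right)} + \frac{Z{\left(4,7 \right)} + S{\left(5 \right)}}{43 - 30} s{\left(3 \right)}\right) = 152 \left(20 + \frac{\left(- \frac{16}{3} + \frac{1}{6} \cdot 7\right) + 5}{43 - 30} \cdot 5\right) = 152 \left(20 + \frac{\left(- \frac{16}{3} + \frac{7}{6}\right) + 5}{13} \cdot 5\right) = 152 \left(20 + \left(- \frac{25}{6} + 5\right) \frac{1}{13} \cdot 5\right) = 152 \left(20 + \frac{5}{6} \cdot \frac{1}{13} \cdot 5\right) = 152 \left(20 + \frac{5}{78} \cdot 5\right) = 152 \left(20 + \frac{25}{78}\right) = 152 \cdot \frac{1585}{78} = \frac{120460}{39}$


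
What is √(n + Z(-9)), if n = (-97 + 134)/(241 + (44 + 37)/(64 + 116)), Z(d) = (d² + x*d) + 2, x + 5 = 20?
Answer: 16*I*√4722762/4829 ≈ 7.2005*I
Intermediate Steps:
x = 15 (x = -5 + 20 = 15)
Z(d) = 2 + d² + 15*d (Z(d) = (d² + 15*d) + 2 = 2 + d² + 15*d)
n = 740/4829 (n = 37/(241 + 81/180) = 37/(241 + 81*(1/180)) = 37/(241 + 9/20) = 37/(4829/20) = 37*(20/4829) = 740/4829 ≈ 0.15324)
√(n + Z(-9)) = √(740/4829 + (2 + (-9)² + 15*(-9))) = √(740/4829 + (2 + 81 - 135)) = √(740/4829 - 52) = √(-250368/4829) = 16*I*√4722762/4829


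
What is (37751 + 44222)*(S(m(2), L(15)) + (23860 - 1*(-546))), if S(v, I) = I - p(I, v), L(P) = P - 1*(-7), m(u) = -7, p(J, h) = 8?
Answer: 2001780660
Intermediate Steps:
L(P) = 7 + P (L(P) = P + 7 = 7 + P)
S(v, I) = -8 + I (S(v, I) = I - 1*8 = I - 8 = -8 + I)
(37751 + 44222)*(S(m(2), L(15)) + (23860 - 1*(-546))) = (37751 + 44222)*((-8 + (7 + 15)) + (23860 - 1*(-546))) = 81973*((-8 + 22) + (23860 + 546)) = 81973*(14 + 24406) = 81973*24420 = 2001780660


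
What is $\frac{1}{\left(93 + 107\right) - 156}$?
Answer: $\frac{1}{44} \approx 0.022727$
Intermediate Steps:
$\frac{1}{\left(93 + 107\right) - 156} = \frac{1}{200 - 156} = \frac{1}{44}$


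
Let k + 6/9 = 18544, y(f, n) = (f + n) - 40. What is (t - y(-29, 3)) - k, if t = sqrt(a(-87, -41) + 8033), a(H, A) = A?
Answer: -55432/3 + 6*sqrt(222) ≈ -18388.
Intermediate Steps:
y(f, n) = -40 + f + n
k = 55630/3 (k = -2/3 + 18544 = 55630/3 ≈ 18543.)
t = 6*sqrt(222) (t = sqrt(-41 + 8033) = sqrt(7992) = 6*sqrt(222) ≈ 89.398)
(t - y(-29, 3)) - k = (6*sqrt(222) - (-40 - 29 + 3)) - 1*55630/3 = (6*sqrt(222) - 1*(-66)) - 55630/3 = (6*sqrt(222) + 66) - 55630/3 = (66 + 6*sqrt(222)) - 55630/3 = -55432/3 + 6*sqrt(222)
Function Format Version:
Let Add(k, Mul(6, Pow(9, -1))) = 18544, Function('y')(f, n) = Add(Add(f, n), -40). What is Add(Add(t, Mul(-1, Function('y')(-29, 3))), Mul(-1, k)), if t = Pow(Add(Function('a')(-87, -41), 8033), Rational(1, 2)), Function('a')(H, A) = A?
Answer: Add(Rational(-55432, 3), Mul(6, Pow(222, Rational(1, 2)))) ≈ -18388.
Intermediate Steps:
Function('y')(f, n) = Add(-40, f, n)
k = Rational(55630, 3) (k = Add(Rational(-2, 3), 18544) = Rational(55630, 3) ≈ 18543.)
t = Mul(6, Pow(222, Rational(1, 2))) (t = Pow(Add(-41, 8033), Rational(1, 2)) = Pow(7992, Rational(1, 2)) = Mul(6, Pow(222, Rational(1, 2))) ≈ 89.398)
Add(Add(t, Mul(-1, Function('y')(-29, 3))), Mul(-1, k)) = Add(Add(Mul(6, Pow(222, Rational(1, 2))), Mul(-1, Add(-40, -29, 3))), Mul(-1, Rational(55630, 3))) = Add(Add(Mul(6, Pow(222, Rational(1, 2))), Mul(-1, -66)), Rational(-55630, 3)) = Add(Add(Mul(6, Pow(222, Rational(1, 2))), 66), Rational(-55630, 3)) = Add(Add(66, Mul(6, Pow(222, Rational(1, 2)))), Rational(-55630, 3)) = Add(Rational(-55432, 3), Mul(6, Pow(222, Rational(1, 2))))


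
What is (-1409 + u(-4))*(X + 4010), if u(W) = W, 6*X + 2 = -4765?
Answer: -9087003/2 ≈ -4.5435e+6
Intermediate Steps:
X = -1589/2 (X = -1/3 + (1/6)*(-4765) = -1/3 - 4765/6 = -1589/2 ≈ -794.50)
(-1409 + u(-4))*(X + 4010) = (-1409 - 4)*(-1589/2 + 4010) = -1413*6431/2 = -9087003/2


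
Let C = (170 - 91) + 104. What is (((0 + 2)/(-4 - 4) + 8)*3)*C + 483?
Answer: 18951/4 ≈ 4737.8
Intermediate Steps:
C = 183 (C = 79 + 104 = 183)
(((0 + 2)/(-4 - 4) + 8)*3)*C + 483 = (((0 + 2)/(-4 - 4) + 8)*3)*183 + 483 = ((2/(-8) + 8)*3)*183 + 483 = ((2*(-⅛) + 8)*3)*183 + 483 = ((-¼ + 8)*3)*183 + 483 = ((31/4)*3)*183 + 483 = (93/4)*183 + 483 = 17019/4 + 483 = 18951/4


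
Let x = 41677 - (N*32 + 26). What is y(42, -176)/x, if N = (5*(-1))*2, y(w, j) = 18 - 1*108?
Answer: -90/41971 ≈ -0.0021443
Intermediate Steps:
y(w, j) = -90 (y(w, j) = 18 - 108 = -90)
N = -10 (N = -5*2 = -10)
x = 41971 (x = 41677 - (-10*32 + 26) = 41677 - (-320 + 26) = 41677 - 1*(-294) = 41677 + 294 = 41971)
y(42, -176)/x = -90/41971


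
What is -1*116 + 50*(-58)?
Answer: -3016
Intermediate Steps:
-1*116 + 50*(-58) = -116 - 2900 = -3016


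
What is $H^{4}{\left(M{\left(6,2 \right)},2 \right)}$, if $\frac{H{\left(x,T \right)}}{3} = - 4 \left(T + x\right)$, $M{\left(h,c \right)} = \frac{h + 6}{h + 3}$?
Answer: $2560000$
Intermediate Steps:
$M{\left(h,c \right)} = \frac{6 + h}{3 + h}$
$H{\left(x,T \right)} = - 12 T - 12 x$ ($H{\left(x,T \right)} = 3 \left(- 4 \left(T + x\right)\right) = 3 \left(- 4 T - 4 x\right) = - 12 T - 12 x$)
$H^{4}{\left(M{\left(6,2 \right)},2 \right)} = \left(\left(-12\right) 2 - 12 \frac{6 + 6}{3 + 6}\right)^{4} = \left(-24 - 12 \cdot \frac{1}{9} \cdot 12\right)^{4} = \left(-24 - 16\right)^{4} = \left(-40\right)^{4} = 2560000$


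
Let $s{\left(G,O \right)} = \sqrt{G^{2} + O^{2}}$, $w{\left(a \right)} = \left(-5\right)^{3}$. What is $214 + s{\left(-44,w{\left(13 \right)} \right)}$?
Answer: $214 + \sqrt{17561} \approx 346.52$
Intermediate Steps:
$w{\left(a \right)} = -125$
$214 + s{\left(-44,w{\left(13 \right)} \right)} = 214 + \sqrt{\left(-44\right)^{2} + \left(-125\right)^{2}} = 214 + \sqrt{1936 + 15625} = 214 + \sqrt{17561}$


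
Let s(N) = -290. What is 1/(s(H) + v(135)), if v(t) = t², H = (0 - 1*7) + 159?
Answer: 1/17935 ≈ 5.5757e-5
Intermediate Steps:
H = 152 (H = (0 - 7) + 159 = -7 + 159 = 152)
1/(s(H) + v(135)) = 1/(-290 + 135²) = 1/(-290 + 18225) = 1/17935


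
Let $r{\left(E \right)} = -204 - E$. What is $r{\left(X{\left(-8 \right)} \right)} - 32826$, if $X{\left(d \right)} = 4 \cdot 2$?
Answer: $-33038$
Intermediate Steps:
$X{\left(d \right)} = 8$
$r{\left(X{\left(-8 \right)} \right)} - 32826 = \left(-204 - 8\right) - 32826 = -212 - 32826 = -33038$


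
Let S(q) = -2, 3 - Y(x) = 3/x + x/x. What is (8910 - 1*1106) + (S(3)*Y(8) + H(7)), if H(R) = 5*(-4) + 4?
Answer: 31139/4 ≈ 7784.8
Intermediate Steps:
Y(x) = 2 - 3/x (Y(x) = 3 - (3/x + x/x) = 3 - (3/x + 1) = 3 - (1 + 3/x) = 3 + (-1 - 3/x) = 2 - 3/x)
H(R) = -16 (H(R) = -20 + 4 = -16)
(8910 - 1*1106) + (S(3)*Y(8) + H(7)) = (8910 - 1*1106) + (-2*(2 - 3/8) - 16) = (8910 - 1106) + (-2*(2 - 3*⅛) - 16) = 7804 + (-2*(2 - 3/8) - 16) = 7804 + (-2*13/8 - 16) = 7804 + (-13/4 - 16) = 7804 - 77/4 = 31139/4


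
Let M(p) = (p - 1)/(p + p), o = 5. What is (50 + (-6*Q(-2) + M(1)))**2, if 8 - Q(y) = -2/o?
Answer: 4/25 ≈ 0.16000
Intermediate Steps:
M(p) = (-1 + p)/(2*p) (M(p) = (-1 + p)/((2*p)) = (-1 + p)*(1/(2*p)) = (-1 + p)/(2*p))
Q(y) = 42/5 (Q(y) = 8 - (-2)/5 = 8 - 1*(-2/5) = 8 + 2/5 = 42/5)
(50 + (-6*Q(-2) + M(1)))**2 = (50 + (-6*42/5 + (1/2)*(-1 + 1)/1))**2 = (50 + (-252/5 + (1/2)*1*0))**2 = (50 + (-252/5 + 0))**2 = (50 - 252/5)**2 = (-2/5)**2 = 4/25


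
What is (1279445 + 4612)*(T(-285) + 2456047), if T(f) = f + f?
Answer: 3152972430189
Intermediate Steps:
T(f) = 2*f
(1279445 + 4612)*(T(-285) + 2456047) = (1279445 + 4612)*(2*(-285) + 2456047) = 1284057*(-570 + 2456047) = 1284057*2455477 = 3152972430189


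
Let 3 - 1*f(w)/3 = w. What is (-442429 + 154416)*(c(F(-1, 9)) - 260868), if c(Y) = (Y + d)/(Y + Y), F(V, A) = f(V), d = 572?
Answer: 225379100903/3 ≈ 7.5126e+10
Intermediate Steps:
f(w) = 9 - 3*w
F(V, A) = 9 - 3*V
c(Y) = (572 + Y)/(2*Y) (c(Y) = (Y + 572)/(Y + Y) = (572 + Y)/((2*Y)) = (572 + Y)*(1/(2*Y)) = (572 + Y)/(2*Y))
(-442429 + 154416)*(c(F(-1, 9)) - 260868) = (-442429 + 154416)*((572 + (9 - 3*(-1)))/(2*(9 - 3*(-1))) - 260868) = -288013*((572 + (9 + 3))/(2*(9 + 3)) - 260868) = -288013*((½)*(572 + 12)/12 - 260868) = -288013*((½)*(1/12)*584 - 260868) = -288013*(73/3 - 260868) = -288013*(-782531/3) = 225379100903/3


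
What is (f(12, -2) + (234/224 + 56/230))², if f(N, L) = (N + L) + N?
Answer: 89970602401/165894400 ≈ 542.34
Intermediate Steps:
f(N, L) = L + 2*N (f(N, L) = (L + N) + N = L + 2*N)
(f(12, -2) + (234/224 + 56/230))² = ((-2 + 2*12) + (234/224 + 56/230))² = ((-2 + 24) + (234*(1/224) + 56*(1/230)))² = (22 + (117/112 + 28/115))² = (22 + 16591/12880)² = (299951/12880)² = 89970602401/165894400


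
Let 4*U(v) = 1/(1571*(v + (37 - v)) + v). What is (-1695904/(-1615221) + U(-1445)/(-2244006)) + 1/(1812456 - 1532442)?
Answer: 8426037297588664133/8025139452466937808 ≈ 1.0500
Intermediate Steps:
U(v) = 1/(4*(58127 + v)) (U(v) = 1/(4*(1571*(v + (37 - v)) + v)) = 1/(4*(1571*37 + v)) = 1/(4*(58127 + v)))
(-1695904/(-1615221) + U(-1445)/(-2244006)) + 1/(1812456 - 1532442) = (-1695904/(-1615221) + (1/(4*(58127 - 1445)))/(-2244006)) + 1/(1812456 - 1532442) = (-1695904*(-1/1615221) + ((1/4)/56682)*(-1/2244006)) + 1/280014 = (1695904/1615221 + ((1/4)*(1/56682))*(-1/2244006)) + 1/280014 = (1695904/1615221 + (1/226728)*(-1/2244006)) + 1/280014 = (1695904/1615221 - 1/508778992368) + 1/280014 = 10652349731743771/10145561886810288 + 1/280014 = 8426037297588664133/8025139452466937808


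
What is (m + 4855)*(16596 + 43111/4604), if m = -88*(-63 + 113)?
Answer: 34785248225/4604 ≈ 7.5554e+6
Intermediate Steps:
m = -4400 (m = -88*50 = -4400)
(m + 4855)*(16596 + 43111/4604) = (-4400 + 4855)*(16596 + 43111/4604) = 455*(16596 + 43111*(1/4604)) = 455*(16596 + 43111/4604) = 455*(76451095/4604) = 34785248225/4604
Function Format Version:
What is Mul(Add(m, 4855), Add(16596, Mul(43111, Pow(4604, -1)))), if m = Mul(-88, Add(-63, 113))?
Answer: Rational(34785248225, 4604) ≈ 7.5554e+6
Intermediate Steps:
m = -4400 (m = Mul(-88, 50) = -4400)
Mul(Add(m, 4855), Add(16596, Mul(43111, Pow(4604, -1)))) = Mul(Add(-4400, 4855), Add(16596, Mul(43111, Pow(4604, -1)))) = Mul(455, Add(16596, Mul(43111, Rational(1, 4604)))) = Mul(455, Add(16596, Rational(43111, 4604))) = Mul(455, Rational(76451095, 4604)) = Rational(34785248225, 4604)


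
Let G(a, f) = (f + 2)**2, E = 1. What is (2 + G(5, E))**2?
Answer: 121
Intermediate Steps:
G(a, f) = (2 + f)**2
(2 + G(5, E))**2 = (2 + (2 + 1)**2)**2 = (2 + 3**2)**2 = (2 + 9)**2 = 11**2 = 121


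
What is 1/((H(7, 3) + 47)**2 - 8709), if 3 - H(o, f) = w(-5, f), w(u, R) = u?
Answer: -1/5684 ≈ -0.00017593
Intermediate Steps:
H(o, f) = 8 (H(o, f) = 3 - 1*(-5) = 3 + 5 = 8)
1/((H(7, 3) + 47)**2 - 8709) = 1/((8 + 47)**2 - 8709) = 1/(55**2 - 8709) = 1/(3025 - 8709) = 1/(-5684) = -1/5684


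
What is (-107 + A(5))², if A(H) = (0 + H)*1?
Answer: 10404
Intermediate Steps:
A(H) = H (A(H) = H*1 = H)
(-107 + A(5))² = (-107 + 5)² = (-102)² = 10404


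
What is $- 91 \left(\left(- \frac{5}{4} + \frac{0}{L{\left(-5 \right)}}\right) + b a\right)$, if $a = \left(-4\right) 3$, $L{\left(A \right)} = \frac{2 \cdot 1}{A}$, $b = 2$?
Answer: $\frac{9191}{4} \approx 2297.8$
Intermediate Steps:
$L{\left(A \right)} = \frac{2}{A}$
$a = -12$
$- 91 \left(\left(- \frac{5}{4} + \frac{0}{L{\left(-5 \right)}}\right) + b a\right) = - 91 \left(\left(- \frac{5}{4} + \frac{0}{2 \frac{1}{-5}}\right) + 2 \left(-12\right)\right) = - 91 \left(\left(\left(-5\right) \frac{1}{4} + \frac{0}{2 \left(- \frac{1}{5}\right)}\right) - 24\right) = - 91 \left(\left(- \frac{5}{4} + \frac{0}{- \frac{2}{5}}\right) - 24\right) = - 91 \left(\left(- \frac{5}{4} + 0 \left(- \frac{5}{2}\right)\right) - 24\right) = - 91 \left(\left(- \frac{5}{4} + 0\right) - 24\right) = - 91 \left(- \frac{5}{4} - 24\right) = \left(-91\right) \left(- \frac{101}{4}\right) = \frac{9191}{4}$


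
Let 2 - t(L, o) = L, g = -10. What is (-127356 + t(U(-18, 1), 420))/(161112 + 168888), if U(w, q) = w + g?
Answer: -21221/55000 ≈ -0.38584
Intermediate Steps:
U(w, q) = -10 + w (U(w, q) = w - 10 = -10 + w)
t(L, o) = 2 - L
(-127356 + t(U(-18, 1), 420))/(161112 + 168888) = (-127356 + (2 - (-10 - 18)))/(161112 + 168888) = (-127356 + (2 - 1*(-28)))/330000 = (-127356 + (2 + 28))*(1/330000) = (-127356 + 30)*(1/330000) = -127326*1/330000 = -21221/55000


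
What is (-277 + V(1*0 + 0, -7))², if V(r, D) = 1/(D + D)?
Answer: 15046641/196 ≈ 76769.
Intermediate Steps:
V(r, D) = 1/(2*D)
(-277 + V(1*0 + 0, -7))² = (-277 + (½)/(-7))² = (-277 + (½)*(-⅐))² = (-277 - 1/14)² = (-3879/14)² = 15046641/196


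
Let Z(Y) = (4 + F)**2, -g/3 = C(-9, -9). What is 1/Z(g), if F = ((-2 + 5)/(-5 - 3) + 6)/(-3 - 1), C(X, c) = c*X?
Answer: 1024/6889 ≈ 0.14864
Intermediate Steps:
C(X, c) = X*c
g = -243 (g = -(-27)*(-9) = -3*81 = -243)
F = -45/32 (F = (3/(-8) + 6)/(-4) = (3*(-1/8) + 6)*(-1/4) = (-3/8 + 6)*(-1/4) = (45/8)*(-1/4) = -45/32 ≈ -1.4063)
Z(Y) = 6889/1024 (Z(Y) = (4 - 45/32)**2 = (83/32)**2 = 6889/1024)
1/Z(g) = 1/(6889/1024) = 1024/6889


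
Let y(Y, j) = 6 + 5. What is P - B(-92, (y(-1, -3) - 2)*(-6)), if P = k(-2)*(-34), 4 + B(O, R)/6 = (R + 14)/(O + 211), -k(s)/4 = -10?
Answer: -158744/119 ≈ -1334.0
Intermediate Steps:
k(s) = 40 (k(s) = -4*(-10) = 40)
y(Y, j) = 11
B(O, R) = -24 + 6*(14 + R)/(211 + O) (B(O, R) = -24 + 6*((R + 14)/(O + 211)) = -24 + 6*((14 + R)/(211 + O)) = -24 + 6*(14 + R)/(211 + O))
P = -1360 (P = 40*(-34) = -1360)
P - B(-92, (y(-1, -3) - 2)*(-6)) = -1360 - 6*(-830 + (11 - 2)*(-6) - 4*(-92))/(211 - 92) = -1360 - 6*(-830 + 9*(-6) + 368)/119 = -1360 - 6*(-830 - 54 + 368)/119 = -1360 - 6*(-516)/119 = -1360 - 1*(-3096/119) = -1360 + 3096/119 = -158744/119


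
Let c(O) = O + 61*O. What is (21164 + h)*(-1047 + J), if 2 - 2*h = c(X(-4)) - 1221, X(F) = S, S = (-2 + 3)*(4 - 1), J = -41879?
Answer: -930742995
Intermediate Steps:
S = 3 (S = 1*3 = 3)
X(F) = 3
c(O) = 62*O
h = 1037/2 (h = 1 - (62*3 - 1221)/2 = 1 - (186 - 1221)/2 = 1 - ½*(-1035) = 1 + 1035/2 = 1037/2 ≈ 518.50)
(21164 + h)*(-1047 + J) = (21164 + 1037/2)*(-1047 - 41879) = (43365/2)*(-42926) = -930742995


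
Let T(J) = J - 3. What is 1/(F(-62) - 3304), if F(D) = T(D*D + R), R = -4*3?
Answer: 1/525 ≈ 0.0019048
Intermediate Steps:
R = -12
T(J) = -3 + J
F(D) = -15 + D² (F(D) = -3 + (D*D - 12) = -3 + (D² - 12) = -3 + (-12 + D²) = -15 + D²)
1/(F(-62) - 3304) = 1/((-15 + (-62)²) - 3304) = 1/((-15 + 3844) - 3304) = 1/(3829 - 3304) = 1/525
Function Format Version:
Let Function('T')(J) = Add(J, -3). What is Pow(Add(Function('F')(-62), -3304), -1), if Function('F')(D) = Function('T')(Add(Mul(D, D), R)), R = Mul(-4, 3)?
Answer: Rational(1, 525) ≈ 0.0019048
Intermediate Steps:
R = -12
Function('T')(J) = Add(-3, J)
Function('F')(D) = Add(-15, Pow(D, 2)) (Function('F')(D) = Add(-3, Add(Mul(D, D), -12)) = Add(-3, Add(Pow(D, 2), -12)) = Add(-3, Add(-12, Pow(D, 2))) = Add(-15, Pow(D, 2)))
Pow(Add(Function('F')(-62), -3304), -1) = Pow(Add(Add(-15, Pow(-62, 2)), -3304), -1) = Pow(Add(Add(-15, 3844), -3304), -1) = Pow(Add(3829, -3304), -1) = Pow(525, -1) = Rational(1, 525)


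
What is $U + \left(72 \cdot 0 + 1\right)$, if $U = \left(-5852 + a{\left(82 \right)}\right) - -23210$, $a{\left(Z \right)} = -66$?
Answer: $17293$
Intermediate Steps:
$U = 17292$ ($U = \left(-5852 - 66\right) - -23210 = -5918 + 23210 = 17292$)
$U + \left(72 \cdot 0 + 1\right) = 17292 + \left(72 \cdot 0 + 1\right) = 17292 + \left(0 + 1\right) = 17292 + 1 = 17293$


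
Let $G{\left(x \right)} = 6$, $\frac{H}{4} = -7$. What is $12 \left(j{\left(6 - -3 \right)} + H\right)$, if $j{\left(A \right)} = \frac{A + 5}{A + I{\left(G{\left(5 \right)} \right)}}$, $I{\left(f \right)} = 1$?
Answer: $- \frac{1596}{5} \approx -319.2$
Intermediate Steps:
$H = -28$ ($H = 4 \left(-7\right) = -28$)
$j{\left(A \right)} = \frac{5 + A}{1 + A}$ ($j{\left(A \right)} = \frac{A + 5}{A + 1} = \frac{5 + A}{1 + A}$)
$12 \left(j{\left(6 - -3 \right)} + H\right) = 12 \left(\frac{5 + \left(6 - -3\right)}{1 + \left(6 - -3\right)} - 28\right) = 12 \left(\frac{5 + \left(6 + 3\right)}{1 + \left(6 + 3\right)} - 28\right) = 12 \left(\frac{5 + 9}{1 + 9} - 28\right) = 12 \left(\frac{1}{10} \cdot 14 - 28\right) = 12 \left(\frac{7}{5} - 28\right) = 12 \left(- \frac{133}{5}\right) = - \frac{1596}{5}$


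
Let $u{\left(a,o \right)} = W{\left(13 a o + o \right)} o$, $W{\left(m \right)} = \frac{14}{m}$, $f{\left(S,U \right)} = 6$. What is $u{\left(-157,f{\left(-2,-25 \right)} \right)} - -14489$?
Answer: $\frac{14778773}{1020} \approx 14489.0$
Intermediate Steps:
$u{\left(a,o \right)} = \frac{14 o}{o + 13 a o}$ ($u{\left(a,o \right)} = \frac{14}{13 a o + o} o = \frac{14}{o + 13 a o} o = \frac{14 o}{o + 13 a o}$)
$u{\left(-157,f{\left(-2,-25 \right)} \right)} - -14489 = \frac{14}{1 + 13 \left(-157\right)} - -14489 = \frac{14}{1 - 2041} + 14489 = \frac{14}{-2040} + 14489 = 14 \left(- \frac{1}{2040}\right) + 14489 = - \frac{7}{1020} + 14489 = \frac{14778773}{1020}$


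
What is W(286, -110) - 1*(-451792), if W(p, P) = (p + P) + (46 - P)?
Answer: 452124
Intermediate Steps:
W(p, P) = 46 + p (W(p, P) = (P + p) + (46 - P) = 46 + p)
W(286, -110) - 1*(-451792) = (46 + 286) - 1*(-451792) = 332 + 451792 = 452124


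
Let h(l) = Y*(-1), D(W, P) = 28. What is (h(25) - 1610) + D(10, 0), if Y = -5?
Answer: -1577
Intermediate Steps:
h(l) = 5 (h(l) = -5*(-1) = 5)
(h(25) - 1610) + D(10, 0) = (5 - 1610) + 28 = -1605 + 28 = -1577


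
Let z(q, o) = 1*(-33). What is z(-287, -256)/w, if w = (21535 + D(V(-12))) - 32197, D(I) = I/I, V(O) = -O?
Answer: 33/10661 ≈ 0.0030954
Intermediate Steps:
z(q, o) = -33
D(I) = 1
w = -10661 (w = (21535 + 1) - 32197 = 21536 - 32197 = -10661)
z(-287, -256)/w = -33/(-10661) = -33*(-1/10661) = 33/10661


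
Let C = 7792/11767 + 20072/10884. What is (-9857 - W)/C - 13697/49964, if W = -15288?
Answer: 4343565299929651/2004776470916 ≈ 2166.6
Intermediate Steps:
C = 80248838/32018007 (C = 7792*(1/11767) + 20072*(1/10884) = 7792/11767 + 5018/2721 = 80248838/32018007 ≈ 2.5064)
(-9857 - W)/C - 13697/49964 = (-9857 - 1*(-15288))/(80248838/32018007) - 13697/49964 = (-9857 + 15288)*(32018007/80248838) - 13697*1/49964 = 5431*(32018007/80248838) - 13697/49964 = 173889796017/80248838 - 13697/49964 = 4343565299929651/2004776470916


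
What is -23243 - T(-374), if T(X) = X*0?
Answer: -23243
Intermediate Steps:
T(X) = 0
-23243 - T(-374) = -23243 - 1*0 = -23243 + 0 = -23243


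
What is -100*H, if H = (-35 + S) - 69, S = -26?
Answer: 13000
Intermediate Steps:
H = -130 (H = (-35 - 26) - 69 = -61 - 69 = -130)
-100*H = -100*(-130) = 13000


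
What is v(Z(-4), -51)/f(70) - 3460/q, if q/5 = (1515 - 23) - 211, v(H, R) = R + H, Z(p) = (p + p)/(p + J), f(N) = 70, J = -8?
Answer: -5377/4270 ≈ -1.2593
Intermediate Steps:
Z(p) = 2*p/(-8 + p) (Z(p) = (p + p)/(p - 8) = (2*p)/(-8 + p) = 2*p/(-8 + p))
v(H, R) = H + R
q = 6405 (q = 5*((1515 - 23) - 211) = 5*(1492 - 211) = 5*1281 = 6405)
v(Z(-4), -51)/f(70) - 3460/q = (2*(-4)/(-8 - 4) - 51)/70 - 3460/6405 = (2*(-4)/(-12) - 51)*(1/70) - 3460*1/6405 = (2*(-4)*(-1/12) - 51)*(1/70) - 692/1281 = (2/3 - 51)*(1/70) - 692/1281 = -151/3*1/70 - 692/1281 = -151/210 - 692/1281 = -5377/4270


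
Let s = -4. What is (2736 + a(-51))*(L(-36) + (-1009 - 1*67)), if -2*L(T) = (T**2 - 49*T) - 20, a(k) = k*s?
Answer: -7632240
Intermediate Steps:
a(k) = -4*k (a(k) = k*(-4) = -4*k)
L(T) = 10 - T**2/2 + 49*T/2 (L(T) = -((T**2 - 49*T) - 20)/2 = -(-20 + T**2 - 49*T)/2 = 10 - T**2/2 + 49*T/2)
(2736 + a(-51))*(L(-36) + (-1009 - 1*67)) = (2736 - 4*(-51))*((10 - 1/2*(-36)**2 + (49/2)*(-36)) + (-1009 - 1*67)) = (2736 + 204)*((10 - 1/2*1296 - 882) + (-1009 - 67)) = 2940*((10 - 648 - 882) - 1076) = 2940*(-1520 - 1076) = 2940*(-2596) = -7632240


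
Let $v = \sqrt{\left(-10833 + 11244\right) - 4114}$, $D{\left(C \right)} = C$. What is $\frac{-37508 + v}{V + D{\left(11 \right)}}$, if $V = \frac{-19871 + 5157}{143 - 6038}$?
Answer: $- \frac{221109660}{79559} + \frac{135585 i \sqrt{7}}{79559} \approx -2779.2 + 4.5089 i$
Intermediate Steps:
$v = 23 i \sqrt{7}$ ($v = \sqrt{411 - 4114} = \sqrt{-3703} = 23 i \sqrt{7} \approx 60.852 i$)
$V = \frac{14714}{5895}$ ($V = - \frac{14714}{-5895} = \left(-14714\right) \left(- \frac{1}{5895}\right) = \frac{14714}{5895} \approx 2.496$)
$\frac{-37508 + v}{V + D{\left(11 \right)}} = \frac{-37508 + 23 i \sqrt{7}}{\frac{14714}{5895} + 11} = \frac{-37508 + 23 i \sqrt{7}}{\frac{79559}{5895}} = \left(-37508 + 23 i \sqrt{7}\right) \frac{5895}{79559} = - \frac{221109660}{79559} + \frac{135585 i \sqrt{7}}{79559}$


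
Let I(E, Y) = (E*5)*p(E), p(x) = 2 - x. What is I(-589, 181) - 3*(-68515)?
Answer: -1534950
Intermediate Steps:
I(E, Y) = 5*E*(2 - E) (I(E, Y) = (E*5)*(2 - E) = (5*E)*(2 - E) = 5*E*(2 - E))
I(-589, 181) - 3*(-68515) = 5*(-589)*(2 - 1*(-589)) - 3*(-68515) = 5*(-589)*(2 + 589) + 205545 = 5*(-589)*591 + 205545 = -1740495 + 205545 = -1534950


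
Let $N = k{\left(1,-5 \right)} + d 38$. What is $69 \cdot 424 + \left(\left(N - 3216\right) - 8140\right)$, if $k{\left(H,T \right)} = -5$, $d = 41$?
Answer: $19453$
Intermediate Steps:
$N = 1553$ ($N = -5 + 41 \cdot 38 = -5 + 1558 = 1553$)
$69 \cdot 424 + \left(\left(N - 3216\right) - 8140\right) = 69 \cdot 424 + \left(\left(1553 - 3216\right) - 8140\right) = 29256 - 9803 = 19453$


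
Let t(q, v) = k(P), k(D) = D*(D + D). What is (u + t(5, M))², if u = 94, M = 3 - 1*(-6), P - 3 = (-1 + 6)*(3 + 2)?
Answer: 2762244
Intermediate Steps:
P = 28 (P = 3 + (-1 + 6)*(3 + 2) = 3 + 5*5 = 3 + 25 = 28)
M = 9 (M = 3 + 6 = 9)
k(D) = 2*D² (k(D) = D*(2*D) = 2*D²)
t(q, v) = 1568 (t(q, v) = 2*28² = 2*784 = 1568)
(u + t(5, M))² = (94 + 1568)² = 1662² = 2762244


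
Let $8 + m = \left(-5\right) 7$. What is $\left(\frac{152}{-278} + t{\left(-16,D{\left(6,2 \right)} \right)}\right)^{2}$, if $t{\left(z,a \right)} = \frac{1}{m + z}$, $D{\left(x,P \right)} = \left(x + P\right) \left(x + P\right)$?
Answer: $\frac{21372129}{67256401} \approx 0.31777$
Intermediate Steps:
$m = -43$ ($m = -8 - 35 = -43$)
$D{\left(x,P \right)} = \left(P + x\right)^{2}$ ($D{\left(x,P \right)} = \left(P + x\right) \left(P + x\right) = \left(P + x\right)^{2}$)
$t{\left(z,a \right)} = \frac{1}{-43 + z}$
$\left(\frac{152}{-278} + t{\left(-16,D{\left(6,2 \right)} \right)}\right)^{2} = \left(\frac{152}{-278} + \frac{1}{-43 - 16}\right)^{2} = \left(152 \left(- \frac{1}{278}\right) + \frac{1}{-59}\right)^{2} = \left(- \frac{76}{139} - \frac{1}{59}\right)^{2} = \left(- \frac{4623}{8201}\right)^{2} = \frac{21372129}{67256401}$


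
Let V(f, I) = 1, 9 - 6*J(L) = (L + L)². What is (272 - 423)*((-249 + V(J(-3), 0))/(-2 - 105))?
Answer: -37448/107 ≈ -349.98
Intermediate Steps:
J(L) = 3/2 - 2*L²/3 (J(L) = 3/2 - (L + L)²/6 = 3/2 - 4*L²/6 = 3/2 - 2*L²/3)
(272 - 423)*((-249 + V(J(-3), 0))/(-2 - 105)) = (272 - 423)*((-249 + 1)/(-2 - 105)) = -(-37448)/(-107) = -(-37448)*(-1)/107 = -151*248/107 = -37448/107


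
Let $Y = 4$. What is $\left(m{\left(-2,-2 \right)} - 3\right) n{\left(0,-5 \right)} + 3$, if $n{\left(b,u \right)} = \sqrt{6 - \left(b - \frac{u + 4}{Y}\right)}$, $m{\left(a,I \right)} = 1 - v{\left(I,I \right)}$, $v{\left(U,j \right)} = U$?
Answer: $3$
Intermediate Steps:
$m{\left(a,I \right)} = 1 - I$
$n{\left(b,u \right)} = \sqrt{7 - b + \frac{u}{4}}$ ($n{\left(b,u \right)} = \sqrt{6 - \left(b - \frac{u + 4}{4}\right)} = \sqrt{6 - \left(b - \left(4 + u\right) \frac{1}{4}\right)} = \sqrt{6 - \left(-1 + b - \frac{u}{4}\right)} = \sqrt{6 + \left(1 - b + \frac{u}{4}\right)} = \sqrt{7 - b + \frac{u}{4}}$)
$\left(m{\left(-2,-2 \right)} - 3\right) n{\left(0,-5 \right)} + 3 = \left(\left(1 - -2\right) - 3\right) \frac{\sqrt{28 - 5 - 0}}{2} + 3 = \left(\left(1 + 2\right) - 3\right) \frac{\sqrt{28 - 5 + 0}}{2} + 3 = \left(3 - 3\right) \frac{\sqrt{23}}{2} + 3 = 0 \frac{\sqrt{23}}{2} + 3 = 0 + 3 = 3$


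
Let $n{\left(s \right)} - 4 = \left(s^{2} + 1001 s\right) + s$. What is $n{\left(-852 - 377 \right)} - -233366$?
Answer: $512353$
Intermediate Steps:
$n{\left(s \right)} = 4 + s^{2} + 1002 s$ ($n{\left(s \right)} = 4 + \left(\left(s^{2} + 1001 s\right) + s\right) = 4 + \left(s^{2} + 1002 s\right) = 4 + s^{2} + 1002 s$)
$n{\left(-852 - 377 \right)} - -233366 = \left(4 + \left(-852 - 377\right)^{2} + 1002 \left(-852 - 377\right)\right) - -233366 = \left(4 + \left(-1229\right)^{2} + 1002 \left(-1229\right)\right) + 233366 = \left(4 + 1510441 - 1231458\right) + 233366 = 278987 + 233366 = 512353$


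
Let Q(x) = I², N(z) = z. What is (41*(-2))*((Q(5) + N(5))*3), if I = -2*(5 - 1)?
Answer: -16974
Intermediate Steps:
I = -8 (I = -2*4 = -8)
Q(x) = 64 (Q(x) = (-8)² = 64)
(41*(-2))*((Q(5) + N(5))*3) = (41*(-2))*((64 + 5)*3) = -5658*3 = -82*207 = -16974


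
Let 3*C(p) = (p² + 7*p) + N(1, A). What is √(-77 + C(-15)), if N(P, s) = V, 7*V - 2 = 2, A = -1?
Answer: I*√16233/21 ≈ 6.0671*I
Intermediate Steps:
V = 4/7 (V = 2/7 + (⅐)*2 = 2/7 + 2/7 = 4/7 ≈ 0.57143)
N(P, s) = 4/7
C(p) = 4/21 + p²/3 + 7*p/3 (C(p) = ((p² + 7*p) + 4/7)/3 = (4/7 + p² + 7*p)/3 = 4/21 + p²/3 + 7*p/3)
√(-77 + C(-15)) = √(-77 + (4/21 + (⅓)*(-15)² + (7/3)*(-15))) = √(-77 + (4/21 + (⅓)*225 - 35)) = √(-77 + (4/21 + 75 - 35)) = √(-77 + 844/21) = √(-773/21) = I*√16233/21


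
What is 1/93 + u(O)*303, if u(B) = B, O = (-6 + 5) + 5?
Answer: 112717/93 ≈ 1212.0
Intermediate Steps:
O = 4 (O = -1 + 5 = 4)
1/93 + u(O)*303 = 1/93 + 4*303 = 1/93 + 1212 = 112717/93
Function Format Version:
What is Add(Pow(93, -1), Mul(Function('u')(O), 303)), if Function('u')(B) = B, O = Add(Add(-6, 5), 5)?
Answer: Rational(112717, 93) ≈ 1212.0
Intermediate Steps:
O = 4 (O = Add(-1, 5) = 4)
Add(Pow(93, -1), Mul(Function('u')(O), 303)) = Add(Pow(93, -1), Mul(4, 303)) = Add(Rational(1, 93), 1212) = Rational(112717, 93)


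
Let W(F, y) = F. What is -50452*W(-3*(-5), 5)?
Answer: -756780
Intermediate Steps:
-50452*W(-3*(-5), 5) = -(-151356)*(-5) = -50452*15 = -756780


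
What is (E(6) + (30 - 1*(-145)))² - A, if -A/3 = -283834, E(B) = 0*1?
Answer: -820877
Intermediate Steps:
E(B) = 0
A = 851502 (A = -3*(-283834) = 851502)
(E(6) + (30 - 1*(-145)))² - A = (0 + (30 - 1*(-145)))² - 1*851502 = (0 + (30 + 145))² - 851502 = (0 + 175)² - 851502 = 175² - 851502 = 30625 - 851502 = -820877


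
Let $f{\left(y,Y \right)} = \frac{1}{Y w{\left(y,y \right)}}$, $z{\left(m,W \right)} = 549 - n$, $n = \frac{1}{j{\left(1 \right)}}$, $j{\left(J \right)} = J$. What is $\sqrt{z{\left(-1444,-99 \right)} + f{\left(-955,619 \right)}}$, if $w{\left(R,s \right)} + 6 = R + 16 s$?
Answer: $\frac{3 \sqrt{6153821286361921}}{10053179} \approx 23.409$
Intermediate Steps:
$w{\left(R,s \right)} = -6 + R + 16 s$ ($w{\left(R,s \right)} = -6 + \left(R + 16 s\right) = -6 + R + 16 s$)
$n = 1$ ($n = 1^{-1} = 1$)
$z{\left(m,W \right)} = 548$ ($z{\left(m,W \right)} = 549 - 1 = 548$)
$f{\left(y,Y \right)} = \frac{1}{Y \left(-6 + 17 y\right)}$ ($f{\left(y,Y \right)} = \frac{1}{Y \left(-6 + y + 16 y\right)} = \frac{1}{Y \left(-6 + 17 y\right)}$)
$\sqrt{z{\left(-1444,-99 \right)} + f{\left(-955,619 \right)}} = \sqrt{548 + \frac{1}{619 \left(-6 + 17 \left(-955\right)\right)}} = \sqrt{548 + \frac{1}{619 \left(-6 - 16235\right)}} = \sqrt{548 + \frac{1}{619 \left(-16241\right)}} = \sqrt{548 + \frac{1}{619} \left(- \frac{1}{16241}\right)} = \sqrt{548 - \frac{1}{10053179}} = \sqrt{\frac{5509142091}{10053179}} = \frac{3 \sqrt{6153821286361921}}{10053179}$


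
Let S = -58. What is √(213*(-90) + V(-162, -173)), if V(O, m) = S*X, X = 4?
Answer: I*√19402 ≈ 139.29*I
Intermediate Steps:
V(O, m) = -232 (V(O, m) = -58*4 = -232)
√(213*(-90) + V(-162, -173)) = √(213*(-90) - 232) = √(-19170 - 232) = √(-19402) = I*√19402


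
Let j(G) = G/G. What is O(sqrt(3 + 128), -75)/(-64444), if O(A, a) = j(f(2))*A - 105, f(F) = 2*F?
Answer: 105/64444 - sqrt(131)/64444 ≈ 0.0014517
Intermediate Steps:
j(G) = 1
O(A, a) = -105 + A (O(A, a) = 1*A - 105 = A - 105 = -105 + A)
O(sqrt(3 + 128), -75)/(-64444) = (-105 + sqrt(3 + 128))/(-64444) = (-105 + sqrt(131))*(-1/64444) = 105/64444 - sqrt(131)/64444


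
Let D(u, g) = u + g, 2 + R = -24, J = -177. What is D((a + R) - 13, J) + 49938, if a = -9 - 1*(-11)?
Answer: 49724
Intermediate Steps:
a = 2 (a = -9 + 11 = 2)
R = -26 (R = -2 - 24 = -26)
D(u, g) = g + u
D((a + R) - 13, J) + 49938 = (-177 + ((2 - 26) - 13)) + 49938 = (-177 + (-24 - 13)) + 49938 = (-177 - 37) + 49938 = -214 + 49938 = 49724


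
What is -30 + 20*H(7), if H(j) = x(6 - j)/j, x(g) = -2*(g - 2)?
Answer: -90/7 ≈ -12.857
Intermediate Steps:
x(g) = 4 - 2*g (x(g) = -2*(-2 + g) = 4 - 2*g)
H(j) = (-8 + 2*j)/j (H(j) = (4 - 2*(6 - j))/j = (4 + (-12 + 2*j))/j = (-8 + 2*j)/j)
-30 + 20*H(7) = -30 + 20*(2 - 8/7) = -30 + 20*(6/7) = -30 + 120/7 = -90/7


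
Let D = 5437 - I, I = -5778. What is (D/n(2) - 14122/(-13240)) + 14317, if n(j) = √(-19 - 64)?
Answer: 94785601/6620 - 11215*I*√83/83 ≈ 14318.0 - 1231.0*I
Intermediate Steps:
n(j) = I*√83 (n(j) = √(-83) = I*√83)
D = 11215 (D = 5437 - 1*(-5778) = 5437 + 5778 = 11215)
(D/n(2) - 14122/(-13240)) + 14317 = (11215/((I*√83)) - 14122/(-13240)) + 14317 = (11215*(-I*√83/83) - 14122*(-1/13240)) + 14317 = (-11215*I*√83/83 + 7061/6620) + 14317 = (7061/6620 - 11215*I*√83/83) + 14317 = 94785601/6620 - 11215*I*√83/83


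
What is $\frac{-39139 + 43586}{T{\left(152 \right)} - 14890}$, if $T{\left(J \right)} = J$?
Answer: $- \frac{4447}{14738} \approx -0.30174$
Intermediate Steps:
$\frac{-39139 + 43586}{T{\left(152 \right)} - 14890} = \frac{-39139 + 43586}{152 - 14890} = \frac{4447}{152 - 14890} = \frac{4447}{-14738} = 4447 \left(- \frac{1}{14738}\right) = - \frac{4447}{14738}$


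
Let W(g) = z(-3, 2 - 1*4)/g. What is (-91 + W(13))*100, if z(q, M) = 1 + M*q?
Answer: -117600/13 ≈ -9046.2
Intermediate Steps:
W(g) = 7/g (W(g) = (1 + (2 - 1*4)*(-3))/g = (1 + (2 - 4)*(-3))/g = (1 - 2*(-3))/g = (1 + 6)/g = 7/g)
(-91 + W(13))*100 = (-91 + 7/13)*100 = -1176/13*100 = -117600/13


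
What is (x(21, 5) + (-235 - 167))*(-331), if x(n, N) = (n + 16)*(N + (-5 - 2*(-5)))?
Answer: 10592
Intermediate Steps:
x(n, N) = (5 + N)*(16 + n) (x(n, N) = (16 + n)*(N + (-5 + 10)) = (16 + n)*(N + 5) = (16 + n)*(5 + N) = (5 + N)*(16 + n))
(x(21, 5) + (-235 - 167))*(-331) = ((80 + 5*21 + 16*5 + 5*21) + (-235 - 167))*(-331) = ((80 + 105 + 80 + 105) - 402)*(-331) = (370 - 402)*(-331) = -32*(-331) = 10592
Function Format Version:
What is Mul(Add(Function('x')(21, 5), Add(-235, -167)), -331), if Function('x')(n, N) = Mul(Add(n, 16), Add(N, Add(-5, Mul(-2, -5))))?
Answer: 10592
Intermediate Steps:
Function('x')(n, N) = Mul(Add(5, N), Add(16, n)) (Function('x')(n, N) = Mul(Add(16, n), Add(N, Add(-5, 10))) = Mul(Add(16, n), Add(N, 5)) = Mul(Add(16, n), Add(5, N)) = Mul(Add(5, N), Add(16, n)))
Mul(Add(Function('x')(21, 5), Add(-235, -167)), -331) = Mul(Add(Add(80, Mul(5, 21), Mul(16, 5), Mul(5, 21)), Add(-235, -167)), -331) = Mul(Add(Add(80, 105, 80, 105), -402), -331) = Mul(Add(370, -402), -331) = Mul(-32, -331) = 10592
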